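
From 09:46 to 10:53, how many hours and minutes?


1h 7m

End time in minutes: 10×60 + 53 = 653
Start time in minutes: 9×60 + 46 = 586
Difference = 653 - 586 = 67 minutes
= 1 hours 7 minutes


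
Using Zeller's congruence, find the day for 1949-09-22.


Thursday

Zeller's congruence:
q=22, m=9, k=49, j=19
h = (22 + ⌊13×10/5⌋ + 49 + ⌊49/4⌋ + ⌊19/4⌋ - 2×19) mod 7
= (22 + 26 + 49 + 12 + 4 - 38) mod 7
= 75 mod 7 = 5
h=5 → Thursday


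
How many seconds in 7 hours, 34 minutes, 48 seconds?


27288 seconds

Hours: 7 × 3600 = 25200
Minutes: 34 × 60 = 2040
Seconds: 48
Total = 25200 + 2040 + 48 = 27288


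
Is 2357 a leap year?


No

Rules: divisible by 4 AND (not by 100 OR by 400)
2357 ÷ 4 = 589 remainder 1 → not divisible by 4
Not divisible by 4 → not a leap year


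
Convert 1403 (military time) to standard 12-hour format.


2:03 PM

Hour: 14
14 - 12 = 2 → PM


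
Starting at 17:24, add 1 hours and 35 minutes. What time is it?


Start: 1044 minutes from midnight
Add: 95 minutes
Total: 1139 minutes
Hours: 1139 ÷ 60 = 18 remainder 59

18:59


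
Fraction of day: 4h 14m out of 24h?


0.1764 (17.64%)

Total minutes: 4×60 + 14 = 254
Day = 24×60 = 1440 minutes
Fraction = 254/1440 ≈ 0.1764
As a percentage: 254/1440 × 100 ≈ 17.64%


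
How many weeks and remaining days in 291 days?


Weeks: 291 ÷ 7 = 41 remainder 4

41 weeks 4 days


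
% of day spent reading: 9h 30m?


Time: 570 minutes
Day: 1440 minutes
Percentage = (570/1440) × 100 ≈ 39.6%

39.6%


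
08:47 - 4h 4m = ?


04:43

Start: 527 minutes from midnight
Subtract: 244 minutes
Remaining: 527 - 244 = 283
Hours: 4, Minutes: 43


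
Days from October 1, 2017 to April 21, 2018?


From October 1, 2017 to April 21, 2018
Rest of October 2017: 31 - 1 = 30
Full months: November 30, December 31, January 31, February 2018 28, March 31
Days into April 2018: 21
Total = 30 + 30 + 31 + 31 + 28 + 31 + 21 = 202 days

202 days


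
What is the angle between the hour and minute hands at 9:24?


Hour hand = 9×30 + 24×0.5 = 282.0°
Minute hand = 24×6 = 144°
Difference = |282.0 - 144| = 138.0°

138.0°


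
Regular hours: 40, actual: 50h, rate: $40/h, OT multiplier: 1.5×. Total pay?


$2200.00

Regular: 40h × $40 = $1600.00
Overtime: 50 - 40 = 10h
OT pay: 10h × $40 × 1.5 = $600.00
Total = $1600.00 + $600.00 = $2200.00


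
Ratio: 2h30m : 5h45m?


10:23 (0.43)

Duration 1: 150 minutes
Duration 2: 345 minutes
Ratio = 150:345
GCD = 15
Simplified = 10:23
As a decimal: 10/23 ≈ 0.43


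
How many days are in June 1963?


30 days

Month: June (month 6)
June has 30 days


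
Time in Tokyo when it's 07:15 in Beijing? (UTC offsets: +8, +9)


Time difference = UTC+9 - UTC+8 = +1 hours
New hour = (7 + 1) mod 24
= 8 mod 24 = 8
Minutes unchanged → 08:15

08:15


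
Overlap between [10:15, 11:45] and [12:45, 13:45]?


Meeting A: 615-705 (in minutes from midnight)
Meeting B: 765-825
Overlap start = max(615, 765) = 765
Overlap end = min(705, 825) = 705
Overlap = max(0, 705 - 765) = 0 min

0 minutes


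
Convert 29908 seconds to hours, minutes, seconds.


Hours: 29908 ÷ 3600 = 8 remainder 1108
Minutes: 1108 ÷ 60 = 18 remainder 28
Seconds: 28

8h 18m 28s


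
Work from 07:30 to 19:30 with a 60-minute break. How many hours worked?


Total time = (19×60+30) - (7×60+30)
= 1170 - 450 = 720 min
Minus break: 720 - 60 = 660 min
= 11h 0m

11h 0m (660 minutes)


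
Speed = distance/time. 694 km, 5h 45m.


Distance: 694 km
Time: 5h 45m = 345 min = 345/60 = 23/4 hours
Speed = 694 ÷ (23/4) = 694 × 4 / 23 = 2776/23 ≈ 120.7 km/h

120.7 km/h


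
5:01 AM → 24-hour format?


Input: 5:01 AM
AM hour stays: 5

05:01


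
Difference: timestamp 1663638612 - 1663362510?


276102 seconds (76.7 hours / 3.20 days)

Difference = 1663638612 - 1663362510 = 276102 seconds
In hours: 276102 / 3600 ≈ 76.7
In days: 276102 / 86400 ≈ 3.20


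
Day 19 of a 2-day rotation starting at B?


Shift B

Shifts: A, B
Start: B (index 1)
Day 19: (1 + 19 - 1) mod 2
= 19 mod 2
= 1
Index 1 → shift B


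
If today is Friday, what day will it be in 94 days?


Start: Friday (index 4)
(4 + 94) mod 7
= 98 mod 7
= 0
Index 0 → Monday

Monday


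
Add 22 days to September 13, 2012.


October 5, 2012

Start: September 13, 2012
Add 22 days
September 13 → October 1: 30 - 13 + 1 = 18 days (22 - 18 = 4 left)
October 1 + 4 = October 5, 2012


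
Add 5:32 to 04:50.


Start: 290 minutes from midnight
Add: 332 minutes
Total: 622 minutes
Hours: 622 ÷ 60 = 10 remainder 22

10:22


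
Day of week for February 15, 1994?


Tuesday

Zeller's congruence:
q=15, m=14, k=93, j=19
h = (15 + ⌊13×15/5⌋ + 93 + ⌊93/4⌋ + ⌊19/4⌋ - 2×19) mod 7
= (15 + 39 + 93 + 23 + 4 - 38) mod 7
= 136 mod 7 = 3
h=3 → Tuesday


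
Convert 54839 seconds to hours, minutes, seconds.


Hours: 54839 ÷ 3600 = 15 remainder 839
Minutes: 839 ÷ 60 = 13 remainder 59
Seconds: 59

15h 13m 59s


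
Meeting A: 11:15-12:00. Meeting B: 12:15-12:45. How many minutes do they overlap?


0 minutes

Meeting A: 675-720 (in minutes from midnight)
Meeting B: 735-765
Overlap start = max(675, 735) = 735
Overlap end = min(720, 765) = 720
Overlap = max(0, 720 - 735) = 0 min


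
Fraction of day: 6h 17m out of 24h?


Total minutes: 6×60 + 17 = 377
Day = 24×60 = 1440 minutes
Fraction = 377/1440 ≈ 0.2618
As a percentage: 377/1440 × 100 ≈ 26.18%

0.2618 (26.18%)


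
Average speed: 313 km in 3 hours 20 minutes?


93.9 km/h

Distance: 313 km
Time: 3h 20m = 200 min = 200/60 = 10/3 hours
Speed = 313 ÷ (10/3) = 313 × 3 / 10 = 939/10 = 93.9 km/h


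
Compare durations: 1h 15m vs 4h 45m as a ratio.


5:19 (0.26)

Duration 1: 75 minutes
Duration 2: 285 minutes
Ratio = 75:285
GCD = 15
Simplified = 5:19
As a decimal: 5/19 ≈ 0.26


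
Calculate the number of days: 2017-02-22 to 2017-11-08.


From February 22, 2017 to November 8, 2017
Rest of February 2017: 28 - 22 = 6
Full months: March 31, April 30, May 31, June 30, July 31, August 31, September 30, October 31
Days into November 2017: 8
Total = 6 + 31 + 30 + 31 + 30 + 31 + 31 + 30 + 31 + 8 = 259 days

259 days


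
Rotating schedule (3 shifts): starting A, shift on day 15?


Shifts: A, B, C
Start: A (index 0)
Day 15: (0 + 15 - 1) mod 3
= 14 mod 3
= 2
Index 2 → shift C

Shift C


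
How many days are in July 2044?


31 days

Month: July (month 7)
July has 31 days


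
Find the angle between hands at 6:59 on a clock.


Hour hand = 6×30 + 59×0.5 = 209.5°
Minute hand = 59×6 = 354°
Difference = |209.5 - 354| = 144.5°

144.5°


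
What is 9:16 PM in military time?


Input: 9:16 PM
PM: 9 + 12 = 21

21:16


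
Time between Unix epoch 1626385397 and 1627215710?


830313 seconds (230.6 hours / 9.61 days)

Difference = 1627215710 - 1626385397 = 830313 seconds
In hours: 830313 / 3600 ≈ 230.6
In days: 830313 / 86400 ≈ 9.61


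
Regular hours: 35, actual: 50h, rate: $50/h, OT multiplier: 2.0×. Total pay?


Regular: 35h × $50 = $1750.00
Overtime: 50 - 35 = 15h
OT pay: 15h × $50 × 2.0 = $1500.00
Total = $1750.00 + $1500.00 = $3250.00

$3250.00


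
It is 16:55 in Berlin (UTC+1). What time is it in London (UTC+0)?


Time difference = UTC+0 - UTC+1 = -1 hours
New hour = (16 -1) mod 24
= 15 mod 24 = 15
Minutes unchanged → 15:55

15:55


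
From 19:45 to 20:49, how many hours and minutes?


End time in minutes: 20×60 + 49 = 1249
Start time in minutes: 19×60 + 45 = 1185
Difference = 1249 - 1185 = 64 minutes
= 1 hours 4 minutes

1h 4m


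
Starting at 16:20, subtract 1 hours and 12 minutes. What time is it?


15:08

Start: 980 minutes from midnight
Subtract: 72 minutes
Remaining: 980 - 72 = 908
Hours: 15, Minutes: 8


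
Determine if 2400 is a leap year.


Yes

Rules: divisible by 4 AND (not by 100 OR by 400)
2400 ÷ 4 = 600 exactly → divisible by 4
2400 ÷ 100 = 24 exactly → divisible by 100
2400 ÷ 400 = 6 exactly → divisible by 400
Divisible by 400 → leap year


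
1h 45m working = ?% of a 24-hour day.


Time: 105 minutes
Day: 1440 minutes
Percentage = (105/1440) × 100 ≈ 7.3%

7.3%


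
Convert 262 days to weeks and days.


37 weeks 3 days

Weeks: 262 ÷ 7 = 37 remainder 3


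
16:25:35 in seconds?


Hours: 16 × 3600 = 57600
Minutes: 25 × 60 = 1500
Seconds: 35
Total = 57600 + 1500 + 35 = 59135

59135 seconds


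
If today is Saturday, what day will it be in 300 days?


Start: Saturday (index 5)
(5 + 300) mod 7
= 305 mod 7
= 4
Index 4 → Friday

Friday


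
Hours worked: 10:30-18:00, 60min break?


Total time = (18×60+0) - (10×60+30)
= 1080 - 630 = 450 min
Minus break: 450 - 60 = 390 min
= 6h 30m

6h 30m (390 minutes)


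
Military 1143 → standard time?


Hour: 11
11 < 12 → AM

11:43 AM


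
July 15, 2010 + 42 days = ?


August 26, 2010

Start: July 15, 2010
Add 42 days
July 15 → August 1: 31 - 15 + 1 = 17 days (42 - 17 = 25 left)
August 1 + 25 = August 26, 2010


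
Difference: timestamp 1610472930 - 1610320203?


152727 seconds (42.4 hours / 1.77 days)

Difference = 1610472930 - 1610320203 = 152727 seconds
In hours: 152727 / 3600 ≈ 42.4
In days: 152727 / 86400 ≈ 1.77


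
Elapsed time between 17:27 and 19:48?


2h 21m

End time in minutes: 19×60 + 48 = 1188
Start time in minutes: 17×60 + 27 = 1047
Difference = 1188 - 1047 = 141 minutes
= 2 hours 21 minutes


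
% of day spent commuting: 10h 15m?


Time: 615 minutes
Day: 1440 minutes
Percentage = (615/1440) × 100 ≈ 42.7%

42.7%


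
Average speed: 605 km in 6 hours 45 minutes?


89.6 km/h

Distance: 605 km
Time: 6h 45m = 405 min = 405/60 = 27/4 hours
Speed = 605 ÷ (27/4) = 605 × 4 / 27 = 2420/27 ≈ 89.6 km/h


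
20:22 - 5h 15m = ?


Start: 1222 minutes from midnight
Subtract: 315 minutes
Remaining: 1222 - 315 = 907
Hours: 15, Minutes: 7

15:07


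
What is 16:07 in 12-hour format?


4:07 PM

Hour: 16
16 - 12 = 4 → PM


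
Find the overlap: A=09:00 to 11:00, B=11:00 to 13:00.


Meeting A: 540-660 (in minutes from midnight)
Meeting B: 660-780
Overlap start = max(540, 660) = 660
Overlap end = min(660, 780) = 660
Overlap = max(0, 660 - 660) = 0 min

0 minutes


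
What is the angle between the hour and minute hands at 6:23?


Hour hand = 6×30 + 23×0.5 = 191.5°
Minute hand = 23×6 = 138°
Difference = |191.5 - 138| = 53.5°

53.5°


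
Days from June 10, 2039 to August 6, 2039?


57 days

From June 10, 2039 to August 6, 2039
Rest of June 2039: 30 - 10 = 20
Full months: July 31
Days into August 2039: 6
Total = 20 + 31 + 6 = 57 days


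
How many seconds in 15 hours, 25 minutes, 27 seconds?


55527 seconds

Hours: 15 × 3600 = 54000
Minutes: 25 × 60 = 1500
Seconds: 27
Total = 54000 + 1500 + 27 = 55527


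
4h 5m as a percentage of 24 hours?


0.1701 (17.01%)

Total minutes: 4×60 + 5 = 245
Day = 24×60 = 1440 minutes
Fraction = 245/1440 ≈ 0.1701
As a percentage: 245/1440 × 100 ≈ 17.01%


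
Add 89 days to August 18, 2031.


November 15, 2031

Start: August 18, 2031
Add 89 days
August 18 → September 1: 31 - 18 + 1 = 14 days (89 - 14 = 75 left)
September 1 → October 1: 30 - 1 + 1 = 30 days (75 - 30 = 45 left)
October 1 → November 1: 31 - 1 + 1 = 31 days (45 - 31 = 14 left)
November 1 + 14 = November 15, 2031


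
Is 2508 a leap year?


Yes

Rules: divisible by 4 AND (not by 100 OR by 400)
2508 ÷ 4 = 627 exactly → divisible by 4
2508 ÷ 100 = 25 remainder 8 → not divisible by 100
Divisible by 4 but not by 100 → leap year


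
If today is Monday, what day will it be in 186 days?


Start: Monday (index 0)
(0 + 186) mod 7
= 186 mod 7
= 4
Index 4 → Friday

Friday


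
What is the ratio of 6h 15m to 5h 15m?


25:21 (1.19)

Duration 1: 375 minutes
Duration 2: 315 minutes
Ratio = 375:315
GCD = 15
Simplified = 25:21
As a decimal: 25/21 ≈ 1.19


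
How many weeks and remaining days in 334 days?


Weeks: 334 ÷ 7 = 47 remainder 5

47 weeks 5 days


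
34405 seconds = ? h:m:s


Hours: 34405 ÷ 3600 = 9 remainder 2005
Minutes: 2005 ÷ 60 = 33 remainder 25
Seconds: 25

9h 33m 25s


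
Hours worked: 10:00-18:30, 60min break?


7h 30m (450 minutes)

Total time = (18×60+30) - (10×60+0)
= 1110 - 600 = 510 min
Minus break: 510 - 60 = 450 min
= 7h 30m


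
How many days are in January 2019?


Month: January (month 1)
January has 31 days

31 days


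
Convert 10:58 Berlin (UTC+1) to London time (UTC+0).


09:58

Time difference = UTC+0 - UTC+1 = -1 hours
New hour = (10 -1) mod 24
= 9 mod 24 = 9
Minutes unchanged → 09:58


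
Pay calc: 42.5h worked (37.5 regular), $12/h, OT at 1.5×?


$540.00

Regular: 37.5h × $12 = $450.00
Overtime: 42.5 - 37.5 = 5.0h
OT pay: 5.0h × $12 × 1.5 = $90.00
Total = $450.00 + $90.00 = $540.00


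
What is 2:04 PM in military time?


Input: 2:04 PM
PM: 2 + 12 = 14

14:04


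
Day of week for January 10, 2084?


Monday

Zeller's congruence:
q=10, m=13, k=83, j=20
h = (10 + ⌊13×14/5⌋ + 83 + ⌊83/4⌋ + ⌊20/4⌋ - 2×20) mod 7
= (10 + 36 + 83 + 20 + 5 - 40) mod 7
= 114 mod 7 = 2
h=2 → Monday


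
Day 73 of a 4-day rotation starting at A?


Shift A

Shifts: A, B, C, D
Start: A (index 0)
Day 73: (0 + 73 - 1) mod 4
= 72 mod 4
= 0
Index 0 → shift A


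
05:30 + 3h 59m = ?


Start: 330 minutes from midnight
Add: 239 minutes
Total: 569 minutes
Hours: 569 ÷ 60 = 9 remainder 29

09:29


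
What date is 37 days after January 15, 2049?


Start: January 15, 2049
Add 37 days
January 15 → February 1: 31 - 15 + 1 = 17 days (37 - 17 = 20 left)
February 1 + 20 = February 21, 2049

February 21, 2049


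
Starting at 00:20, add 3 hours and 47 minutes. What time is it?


04:07

Start: 20 minutes from midnight
Add: 227 minutes
Total: 247 minutes
Hours: 247 ÷ 60 = 4 remainder 7


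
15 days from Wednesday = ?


Thursday

Start: Wednesday (index 2)
(2 + 15) mod 7
= 17 mod 7
= 3
Index 3 → Thursday


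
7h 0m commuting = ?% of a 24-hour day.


29.2%

Time: 420 minutes
Day: 1440 minutes
Percentage = (420/1440) × 100 ≈ 29.2%


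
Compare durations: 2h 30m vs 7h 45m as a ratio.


Duration 1: 150 minutes
Duration 2: 465 minutes
Ratio = 150:465
GCD = 15
Simplified = 10:31
As a decimal: 10/31 ≈ 0.32

10:31 (0.32)


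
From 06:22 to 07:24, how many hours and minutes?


1h 2m

End time in minutes: 7×60 + 24 = 444
Start time in minutes: 6×60 + 22 = 382
Difference = 444 - 382 = 62 minutes
= 1 hours 2 minutes


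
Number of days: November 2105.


Month: November (month 11)
November has 30 days

30 days


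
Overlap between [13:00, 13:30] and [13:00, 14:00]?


30 minutes

Meeting A: 780-810 (in minutes from midnight)
Meeting B: 780-840
Overlap start = max(780, 780) = 780
Overlap end = min(810, 840) = 810
Overlap = max(0, 810 - 780) = 30 min


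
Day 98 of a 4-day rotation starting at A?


Shift B

Shifts: A, B, C, D
Start: A (index 0)
Day 98: (0 + 98 - 1) mod 4
= 97 mod 4
= 1
Index 1 → shift B


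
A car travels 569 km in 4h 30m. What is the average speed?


Distance: 569 km
Time: 4h 30m = 270 min = 270/60 = 9/2 hours
Speed = 569 ÷ (9/2) = 569 × 2 / 9 = 1138/9 ≈ 126.4 km/h

126.4 km/h


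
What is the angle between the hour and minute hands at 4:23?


6.5°

Hour hand = 4×30 + 23×0.5 = 131.5°
Minute hand = 23×6 = 138°
Difference = |131.5 - 138| = 6.5°


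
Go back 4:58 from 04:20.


23:22

Start: 260 minutes from midnight
Subtract: 298 minutes
Remaining: 260 - 298 = -38
Negative → add 24×60 = 1402
Hours: 23, Minutes: 22


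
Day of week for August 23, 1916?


Wednesday

Zeller's congruence:
q=23, m=8, k=16, j=19
h = (23 + ⌊13×9/5⌋ + 16 + ⌊16/4⌋ + ⌊19/4⌋ - 2×19) mod 7
= (23 + 23 + 16 + 4 + 4 - 38) mod 7
= 32 mod 7 = 4
h=4 → Wednesday


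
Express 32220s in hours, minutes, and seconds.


Hours: 32220 ÷ 3600 = 8 remainder 3420
Minutes: 3420 ÷ 60 = 57 remainder 0
Seconds: 0

8h 57m 0s


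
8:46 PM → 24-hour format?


20:46

Input: 8:46 PM
PM: 8 + 12 = 20


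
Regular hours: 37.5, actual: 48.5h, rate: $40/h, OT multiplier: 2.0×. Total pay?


Regular: 37.5h × $40 = $1500.00
Overtime: 48.5 - 37.5 = 11.0h
OT pay: 11.0h × $40 × 2.0 = $880.00
Total = $1500.00 + $880.00 = $2380.00

$2380.00


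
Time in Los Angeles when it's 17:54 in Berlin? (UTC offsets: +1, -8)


08:54

Time difference = UTC-8 - UTC+1 = -9 hours
New hour = (17 -9) mod 24
= 8 mod 24 = 8
Minutes unchanged → 08:54


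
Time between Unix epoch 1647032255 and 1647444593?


412338 seconds (114.5 hours / 4.77 days)

Difference = 1647444593 - 1647032255 = 412338 seconds
In hours: 412338 / 3600 ≈ 114.5
In days: 412338 / 86400 ≈ 4.77


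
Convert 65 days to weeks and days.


9 weeks 2 days

Weeks: 65 ÷ 7 = 9 remainder 2


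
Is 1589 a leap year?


Rules: divisible by 4 AND (not by 100 OR by 400)
1589 ÷ 4 = 397 remainder 1 → not divisible by 4
Not divisible by 4 → not a leap year

No


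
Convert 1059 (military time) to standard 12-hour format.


Hour: 10
10 < 12 → AM

10:59 AM


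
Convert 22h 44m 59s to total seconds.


Hours: 22 × 3600 = 79200
Minutes: 44 × 60 = 2640
Seconds: 59
Total = 79200 + 2640 + 59 = 81899

81899 seconds


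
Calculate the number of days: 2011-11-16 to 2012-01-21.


66 days

From November 16, 2011 to January 21, 2012
Rest of November 2011: 30 - 16 = 14
Full months: December 31
Days into January 2012: 21
Total = 14 + 31 + 21 = 66 days


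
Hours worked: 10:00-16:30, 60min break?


5h 30m (330 minutes)

Total time = (16×60+30) - (10×60+0)
= 990 - 600 = 390 min
Minus break: 390 - 60 = 330 min
= 5h 30m


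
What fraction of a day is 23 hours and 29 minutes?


0.9785 (97.85%)

Total minutes: 23×60 + 29 = 1409
Day = 24×60 = 1440 minutes
Fraction = 1409/1440 ≈ 0.9785
As a percentage: 1409/1440 × 100 ≈ 97.85%


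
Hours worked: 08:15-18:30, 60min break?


9h 15m (555 minutes)

Total time = (18×60+30) - (8×60+15)
= 1110 - 495 = 615 min
Minus break: 615 - 60 = 555 min
= 9h 15m


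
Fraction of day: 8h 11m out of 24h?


Total minutes: 8×60 + 11 = 491
Day = 24×60 = 1440 minutes
Fraction = 491/1440 ≈ 0.3410
As a percentage: 491/1440 × 100 ≈ 34.10%

0.3410 (34.10%)


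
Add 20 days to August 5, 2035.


August 25, 2035

Start: August 5, 2035
Add 20 days
August 5 + 20 = August 25, 2035


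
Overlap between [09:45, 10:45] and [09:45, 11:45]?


60 minutes

Meeting A: 585-645 (in minutes from midnight)
Meeting B: 585-705
Overlap start = max(585, 585) = 585
Overlap end = min(645, 705) = 645
Overlap = max(0, 645 - 585) = 60 min


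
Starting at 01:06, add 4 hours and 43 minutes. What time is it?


Start: 66 minutes from midnight
Add: 283 minutes
Total: 349 minutes
Hours: 349 ÷ 60 = 5 remainder 49

05:49


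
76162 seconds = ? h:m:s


Hours: 76162 ÷ 3600 = 21 remainder 562
Minutes: 562 ÷ 60 = 9 remainder 22
Seconds: 22

21h 9m 22s


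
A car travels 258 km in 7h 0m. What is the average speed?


Distance: 258 km
Time: 7 hours
Speed = 258 / 7 ≈ 36.9 km/h

36.9 km/h


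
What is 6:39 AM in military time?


06:39

Input: 6:39 AM
AM hour stays: 6


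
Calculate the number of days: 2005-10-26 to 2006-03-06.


131 days

From October 26, 2005 to March 6, 2006
Rest of October 2005: 31 - 26 = 5
Full months: November 30, December 31, January 31, February 2006 28
Days into March 2006: 6
Total = 5 + 30 + 31 + 31 + 28 + 6 = 131 days


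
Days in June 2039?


Month: June (month 6)
June has 30 days

30 days


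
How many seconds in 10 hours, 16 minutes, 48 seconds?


37008 seconds

Hours: 10 × 3600 = 36000
Minutes: 16 × 60 = 960
Seconds: 48
Total = 36000 + 960 + 48 = 37008


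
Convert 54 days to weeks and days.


7 weeks 5 days

Weeks: 54 ÷ 7 = 7 remainder 5


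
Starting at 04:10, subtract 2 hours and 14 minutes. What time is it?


01:56

Start: 250 minutes from midnight
Subtract: 134 minutes
Remaining: 250 - 134 = 116
Hours: 1, Minutes: 56


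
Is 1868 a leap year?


Rules: divisible by 4 AND (not by 100 OR by 400)
1868 ÷ 4 = 467 exactly → divisible by 4
1868 ÷ 100 = 18 remainder 68 → not divisible by 100
Divisible by 4 but not by 100 → leap year

Yes


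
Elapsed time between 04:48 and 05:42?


0h 54m

End time in minutes: 5×60 + 42 = 342
Start time in minutes: 4×60 + 48 = 288
Difference = 342 - 288 = 54 minutes
= 0 hours 54 minutes


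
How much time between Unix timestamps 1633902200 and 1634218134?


Difference = 1634218134 - 1633902200 = 315934 seconds
In hours: 315934 / 3600 ≈ 87.8
In days: 315934 / 86400 ≈ 3.66

315934 seconds (87.8 hours / 3.66 days)


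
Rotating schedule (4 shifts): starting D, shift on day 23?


Shifts: A, B, C, D
Start: D (index 3)
Day 23: (3 + 23 - 1) mod 4
= 25 mod 4
= 1
Index 1 → shift B

Shift B


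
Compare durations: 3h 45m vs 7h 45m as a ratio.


15:31 (0.48)

Duration 1: 225 minutes
Duration 2: 465 minutes
Ratio = 225:465
GCD = 15
Simplified = 15:31
As a decimal: 15/31 ≈ 0.48


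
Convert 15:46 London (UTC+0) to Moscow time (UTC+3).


Time difference = UTC+3 - UTC+0 = +3 hours
New hour = (15 + 3) mod 24
= 18 mod 24 = 18
Minutes unchanged → 18:46

18:46


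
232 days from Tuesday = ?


Start: Tuesday (index 1)
(1 + 232) mod 7
= 233 mod 7
= 2
Index 2 → Wednesday

Wednesday


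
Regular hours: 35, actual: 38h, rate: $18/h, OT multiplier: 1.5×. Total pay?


$711.00

Regular: 35h × $18 = $630.00
Overtime: 38 - 35 = 3h
OT pay: 3h × $18 × 1.5 = $81.00
Total = $630.00 + $81.00 = $711.00


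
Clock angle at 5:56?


Hour hand = 5×30 + 56×0.5 = 178.0°
Minute hand = 56×6 = 336°
Difference = |178.0 - 336| = 158.0°

158.0°


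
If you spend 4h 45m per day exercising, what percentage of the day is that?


19.8%

Time: 285 minutes
Day: 1440 minutes
Percentage = (285/1440) × 100 ≈ 19.8%


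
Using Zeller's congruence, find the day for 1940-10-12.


Saturday

Zeller's congruence:
q=12, m=10, k=40, j=19
h = (12 + ⌊13×11/5⌋ + 40 + ⌊40/4⌋ + ⌊19/4⌋ - 2×19) mod 7
= (12 + 28 + 40 + 10 + 4 - 38) mod 7
= 56 mod 7 = 0
h=0 → Saturday


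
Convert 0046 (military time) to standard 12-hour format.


12:46 AM

Hour: 0
0 → 12 AM (midnight)


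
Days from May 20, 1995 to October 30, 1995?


163 days

From May 20, 1995 to October 30, 1995
Rest of May 1995: 31 - 20 = 11
Full months: June 30, July 31, August 31, September 30
Days into October 1995: 30
Total = 11 + 30 + 31 + 31 + 30 + 30 = 163 days


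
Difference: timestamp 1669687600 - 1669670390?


17210 seconds (4.8 hours / 0.20 days)

Difference = 1669687600 - 1669670390 = 17210 seconds
In hours: 17210 / 3600 ≈ 4.8
In days: 17210 / 86400 ≈ 0.20


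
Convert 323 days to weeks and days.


46 weeks 1 days

Weeks: 323 ÷ 7 = 46 remainder 1


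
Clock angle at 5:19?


Hour hand = 5×30 + 19×0.5 = 159.5°
Minute hand = 19×6 = 114°
Difference = |159.5 - 114| = 45.5°

45.5°


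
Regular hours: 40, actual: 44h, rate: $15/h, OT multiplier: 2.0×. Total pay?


Regular: 40h × $15 = $600.00
Overtime: 44 - 40 = 4h
OT pay: 4h × $15 × 2.0 = $120.00
Total = $600.00 + $120.00 = $720.00

$720.00


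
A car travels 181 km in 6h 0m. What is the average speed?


30.2 km/h

Distance: 181 km
Time: 6 hours
Speed = 181 / 6 ≈ 30.2 km/h


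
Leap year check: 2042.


No

Rules: divisible by 4 AND (not by 100 OR by 400)
2042 ÷ 4 = 510 remainder 2 → not divisible by 4
Not divisible by 4 → not a leap year


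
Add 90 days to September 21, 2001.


Start: September 21, 2001
Add 90 days
September 21 → October 1: 30 - 21 + 1 = 10 days (90 - 10 = 80 left)
October 1 → November 1: 31 - 1 + 1 = 31 days (80 - 31 = 49 left)
November 1 → December 1: 30 - 1 + 1 = 30 days (49 - 30 = 19 left)
December 1 + 19 = December 20, 2001

December 20, 2001


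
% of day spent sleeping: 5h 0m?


Time: 300 minutes
Day: 1440 minutes
Percentage = (300/1440) × 100 ≈ 20.8%

20.8%


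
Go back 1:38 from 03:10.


Start: 190 minutes from midnight
Subtract: 98 minutes
Remaining: 190 - 98 = 92
Hours: 1, Minutes: 32

01:32


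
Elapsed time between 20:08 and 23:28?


3h 20m

End time in minutes: 23×60 + 28 = 1408
Start time in minutes: 20×60 + 8 = 1208
Difference = 1408 - 1208 = 200 minutes
= 3 hours 20 minutes


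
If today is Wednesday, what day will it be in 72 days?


Start: Wednesday (index 2)
(2 + 72) mod 7
= 74 mod 7
= 4
Index 4 → Friday

Friday


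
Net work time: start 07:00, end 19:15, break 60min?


11h 15m (675 minutes)

Total time = (19×60+15) - (7×60+0)
= 1155 - 420 = 735 min
Minus break: 735 - 60 = 675 min
= 11h 15m


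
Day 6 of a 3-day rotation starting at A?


Shifts: A, B, C
Start: A (index 0)
Day 6: (0 + 6 - 1) mod 3
= 5 mod 3
= 2
Index 2 → shift C

Shift C


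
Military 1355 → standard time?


1:55 PM

Hour: 13
13 - 12 = 1 → PM


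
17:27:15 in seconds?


62835 seconds

Hours: 17 × 3600 = 61200
Minutes: 27 × 60 = 1620
Seconds: 15
Total = 61200 + 1620 + 15 = 62835


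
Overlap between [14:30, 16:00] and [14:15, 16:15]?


90 minutes

Meeting A: 870-960 (in minutes from midnight)
Meeting B: 855-975
Overlap start = max(870, 855) = 870
Overlap end = min(960, 975) = 960
Overlap = max(0, 960 - 870) = 90 min


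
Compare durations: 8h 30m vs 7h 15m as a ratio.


34:29 (1.17)

Duration 1: 510 minutes
Duration 2: 435 minutes
Ratio = 510:435
GCD = 15
Simplified = 34:29
As a decimal: 34/29 ≈ 1.17


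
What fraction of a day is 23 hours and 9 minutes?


Total minutes: 23×60 + 9 = 1389
Day = 24×60 = 1440 minutes
Fraction = 1389/1440 ≈ 0.9646
As a percentage: 1389/1440 × 100 ≈ 96.46%

0.9646 (96.46%)


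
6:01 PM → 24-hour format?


18:01

Input: 6:01 PM
PM: 6 + 12 = 18


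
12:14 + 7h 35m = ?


19:49

Start: 734 minutes from midnight
Add: 455 minutes
Total: 1189 minutes
Hours: 1189 ÷ 60 = 19 remainder 49


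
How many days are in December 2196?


31 days

Month: December (month 12)
December has 31 days


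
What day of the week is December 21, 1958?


Sunday

Zeller's congruence:
q=21, m=12, k=58, j=19
h = (21 + ⌊13×13/5⌋ + 58 + ⌊58/4⌋ + ⌊19/4⌋ - 2×19) mod 7
= (21 + 33 + 58 + 14 + 4 - 38) mod 7
= 92 mod 7 = 1
h=1 → Sunday


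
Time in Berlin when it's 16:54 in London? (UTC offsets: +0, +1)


17:54

Time difference = UTC+1 - UTC+0 = +1 hours
New hour = (16 + 1) mod 24
= 17 mod 24 = 17
Minutes unchanged → 17:54


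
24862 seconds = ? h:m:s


Hours: 24862 ÷ 3600 = 6 remainder 3262
Minutes: 3262 ÷ 60 = 54 remainder 22
Seconds: 22

6h 54m 22s


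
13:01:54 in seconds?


46914 seconds

Hours: 13 × 3600 = 46800
Minutes: 1 × 60 = 60
Seconds: 54
Total = 46800 + 60 + 54 = 46914


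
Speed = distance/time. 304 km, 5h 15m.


Distance: 304 km
Time: 5h 15m = 315 min = 315/60 = 21/4 hours
Speed = 304 ÷ (21/4) = 304 × 4 / 21 = 1216/21 ≈ 57.9 km/h

57.9 km/h


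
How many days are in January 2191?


Month: January (month 1)
January has 31 days

31 days


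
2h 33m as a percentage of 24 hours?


0.1063 (10.63%)

Total minutes: 2×60 + 33 = 153
Day = 24×60 = 1440 minutes
Fraction = 153/1440 ≈ 0.1063
As a percentage: 153/1440 × 100 ≈ 10.63%


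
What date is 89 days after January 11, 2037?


April 10, 2037

Start: January 11, 2037
Add 89 days
January 11 → February 1: 31 - 11 + 1 = 21 days (89 - 21 = 68 left)
February 1 → March 1: 28 - 1 + 1 = 28 days (68 - 28 = 40 left)
March 1 → April 1: 31 - 1 + 1 = 31 days (40 - 31 = 9 left)
April 1 + 9 = April 10, 2037


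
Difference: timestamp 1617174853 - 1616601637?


Difference = 1617174853 - 1616601637 = 573216 seconds
In hours: 573216 / 3600 ≈ 159.2
In days: 573216 / 86400 ≈ 6.63

573216 seconds (159.2 hours / 6.63 days)


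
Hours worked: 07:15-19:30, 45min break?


Total time = (19×60+30) - (7×60+15)
= 1170 - 435 = 735 min
Minus break: 735 - 45 = 690 min
= 11h 30m

11h 30m (690 minutes)


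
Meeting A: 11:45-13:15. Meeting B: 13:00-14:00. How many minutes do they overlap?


Meeting A: 705-795 (in minutes from midnight)
Meeting B: 780-840
Overlap start = max(705, 780) = 780
Overlap end = min(795, 840) = 795
Overlap = max(0, 795 - 780) = 15 min

15 minutes


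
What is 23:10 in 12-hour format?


Hour: 23
23 - 12 = 11 → PM

11:10 PM


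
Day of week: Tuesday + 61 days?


Start: Tuesday (index 1)
(1 + 61) mod 7
= 62 mod 7
= 6
Index 6 → Sunday

Sunday


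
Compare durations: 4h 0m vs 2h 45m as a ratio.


16:11 (1.45)

Duration 1: 240 minutes
Duration 2: 165 minutes
Ratio = 240:165
GCD = 15
Simplified = 16:11
As a decimal: 16/11 ≈ 1.45


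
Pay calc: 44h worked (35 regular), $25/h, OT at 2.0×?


Regular: 35h × $25 = $875.00
Overtime: 44 - 35 = 9h
OT pay: 9h × $25 × 2.0 = $450.00
Total = $875.00 + $450.00 = $1325.00

$1325.00


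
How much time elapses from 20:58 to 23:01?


2h 3m

End time in minutes: 23×60 + 1 = 1381
Start time in minutes: 20×60 + 58 = 1258
Difference = 1381 - 1258 = 123 minutes
= 2 hours 3 minutes


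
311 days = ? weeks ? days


44 weeks 3 days

Weeks: 311 ÷ 7 = 44 remainder 3


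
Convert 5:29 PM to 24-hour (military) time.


Input: 5:29 PM
PM: 5 + 12 = 17

17:29


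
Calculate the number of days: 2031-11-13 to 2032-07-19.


From November 13, 2031 to July 19, 2032
Rest of November 2031: 30 - 13 = 17
Full months: December 31, January 31, February 2032 29, March 31, April 30, May 31, June 30
Days into July 2032: 19
Total = 17 + 31 + 31 + 29 + 31 + 30 + 31 + 30 + 19 = 249 days

249 days


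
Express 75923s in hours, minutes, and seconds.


21h 5m 23s

Hours: 75923 ÷ 3600 = 21 remainder 323
Minutes: 323 ÷ 60 = 5 remainder 23
Seconds: 23


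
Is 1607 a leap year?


Rules: divisible by 4 AND (not by 100 OR by 400)
1607 ÷ 4 = 401 remainder 3 → not divisible by 4
Not divisible by 4 → not a leap year

No


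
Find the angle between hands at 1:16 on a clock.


58.0°

Hour hand = 1×30 + 16×0.5 = 38.0°
Minute hand = 16×6 = 96°
Difference = |38.0 - 96| = 58.0°


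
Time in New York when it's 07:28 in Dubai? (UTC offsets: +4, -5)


Time difference = UTC-5 - UTC+4 = -9 hours
New hour = (7 -9) mod 24
= -2 mod 24 = 22
Minutes unchanged → 22:28; -2 < 0 → previous day

22:28 (previous day)


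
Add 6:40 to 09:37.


Start: 577 minutes from midnight
Add: 400 minutes
Total: 977 minutes
Hours: 977 ÷ 60 = 16 remainder 17

16:17


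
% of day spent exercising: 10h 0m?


Time: 600 minutes
Day: 1440 minutes
Percentage = (600/1440) × 100 ≈ 41.7%

41.7%


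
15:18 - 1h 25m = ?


Start: 918 minutes from midnight
Subtract: 85 minutes
Remaining: 918 - 85 = 833
Hours: 13, Minutes: 53

13:53


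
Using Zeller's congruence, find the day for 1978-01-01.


Zeller's congruence:
q=1, m=13, k=77, j=19
h = (1 + ⌊13×14/5⌋ + 77 + ⌊77/4⌋ + ⌊19/4⌋ - 2×19) mod 7
= (1 + 36 + 77 + 19 + 4 - 38) mod 7
= 99 mod 7 = 1
h=1 → Sunday

Sunday


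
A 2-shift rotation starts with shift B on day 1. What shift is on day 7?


Shifts: A, B
Start: B (index 1)
Day 7: (1 + 7 - 1) mod 2
= 7 mod 2
= 1
Index 1 → shift B

Shift B


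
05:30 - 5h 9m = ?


00:21

Start: 330 minutes from midnight
Subtract: 309 minutes
Remaining: 330 - 309 = 21
Hours: 0, Minutes: 21


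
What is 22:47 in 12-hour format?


Hour: 22
22 - 12 = 10 → PM

10:47 PM


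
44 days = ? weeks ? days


6 weeks 2 days

Weeks: 44 ÷ 7 = 6 remainder 2


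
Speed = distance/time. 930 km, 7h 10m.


129.8 km/h

Distance: 930 km
Time: 7h 10m = 430 min = 430/60 = 43/6 hours
Speed = 930 ÷ (43/6) = 930 × 6 / 43 = 5580/43 ≈ 129.8 km/h


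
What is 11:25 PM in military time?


Input: 11:25 PM
PM: 11 + 12 = 23

23:25


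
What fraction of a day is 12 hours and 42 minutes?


Total minutes: 12×60 + 42 = 762
Day = 24×60 = 1440 minutes
Fraction = 762/1440 ≈ 0.5292
As a percentage: 762/1440 × 100 ≈ 52.92%

0.5292 (52.92%)


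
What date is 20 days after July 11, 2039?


Start: July 11, 2039
Add 20 days
July 11 + 20 = July 31, 2039

July 31, 2039


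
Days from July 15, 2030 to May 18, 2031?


307 days

From July 15, 2030 to May 18, 2031
Rest of July 2030: 31 - 15 = 16
Full months: August 31, September 30, October 31, November 30, December 31, January 31, February 2031 28, March 31, April 30
Days into May 2031: 18
Total = 16 + 31 + 30 + 31 + 30 + 31 + 31 + 28 + 31 + 30 + 18 = 307 days


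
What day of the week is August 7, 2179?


Zeller's congruence:
q=7, m=8, k=79, j=21
h = (7 + ⌊13×9/5⌋ + 79 + ⌊79/4⌋ + ⌊21/4⌋ - 2×21) mod 7
= (7 + 23 + 79 + 19 + 5 - 42) mod 7
= 91 mod 7 = 0
h=0 → Saturday

Saturday


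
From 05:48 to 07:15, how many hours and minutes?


1h 27m

End time in minutes: 7×60 + 15 = 435
Start time in minutes: 5×60 + 48 = 348
Difference = 435 - 348 = 87 minutes
= 1 hours 27 minutes


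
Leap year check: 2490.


No

Rules: divisible by 4 AND (not by 100 OR by 400)
2490 ÷ 4 = 622 remainder 2 → not divisible by 4
Not divisible by 4 → not a leap year


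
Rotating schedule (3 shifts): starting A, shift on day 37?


Shifts: A, B, C
Start: A (index 0)
Day 37: (0 + 37 - 1) mod 3
= 36 mod 3
= 0
Index 0 → shift A

Shift A


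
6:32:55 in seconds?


23575 seconds

Hours: 6 × 3600 = 21600
Minutes: 32 × 60 = 1920
Seconds: 55
Total = 21600 + 1920 + 55 = 23575


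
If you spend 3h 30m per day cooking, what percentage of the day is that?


Time: 210 minutes
Day: 1440 minutes
Percentage = (210/1440) × 100 ≈ 14.6%

14.6%


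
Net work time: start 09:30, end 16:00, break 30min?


6h 0m (360 minutes)

Total time = (16×60+0) - (9×60+30)
= 960 - 570 = 390 min
Minus break: 390 - 30 = 360 min
= 6h 0m


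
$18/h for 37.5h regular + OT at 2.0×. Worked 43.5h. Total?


$891.00

Regular: 37.5h × $18 = $675.00
Overtime: 43.5 - 37.5 = 6.0h
OT pay: 6.0h × $18 × 2.0 = $216.00
Total = $675.00 + $216.00 = $891.00


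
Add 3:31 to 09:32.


13:03

Start: 572 minutes from midnight
Add: 211 minutes
Total: 783 minutes
Hours: 783 ÷ 60 = 13 remainder 3


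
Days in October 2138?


31 days

Month: October (month 10)
October has 31 days


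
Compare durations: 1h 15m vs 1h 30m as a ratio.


5:6 (0.83)

Duration 1: 75 minutes
Duration 2: 90 minutes
Ratio = 75:90
GCD = 15
Simplified = 5:6
As a decimal: 5/6 ≈ 0.83


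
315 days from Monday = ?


Monday

Start: Monday (index 0)
(0 + 315) mod 7
= 315 mod 7
= 0
Index 0 → Monday


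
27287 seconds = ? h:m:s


7h 34m 47s

Hours: 27287 ÷ 3600 = 7 remainder 2087
Minutes: 2087 ÷ 60 = 34 remainder 47
Seconds: 47


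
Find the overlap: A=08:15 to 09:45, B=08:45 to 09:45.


60 minutes

Meeting A: 495-585 (in minutes from midnight)
Meeting B: 525-585
Overlap start = max(495, 525) = 525
Overlap end = min(585, 585) = 585
Overlap = max(0, 585 - 525) = 60 min


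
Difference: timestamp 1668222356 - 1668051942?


Difference = 1668222356 - 1668051942 = 170414 seconds
In hours: 170414 / 3600 ≈ 47.3
In days: 170414 / 86400 ≈ 1.97

170414 seconds (47.3 hours / 1.97 days)


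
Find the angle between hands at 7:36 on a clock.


Hour hand = 7×30 + 36×0.5 = 228.0°
Minute hand = 36×6 = 216°
Difference = |228.0 - 216| = 12.0°

12.0°


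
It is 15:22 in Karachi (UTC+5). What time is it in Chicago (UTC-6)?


Time difference = UTC-6 - UTC+5 = -11 hours
New hour = (15 -11) mod 24
= 4 mod 24 = 4
Minutes unchanged → 04:22

04:22


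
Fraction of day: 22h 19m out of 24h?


Total minutes: 22×60 + 19 = 1339
Day = 24×60 = 1440 minutes
Fraction = 1339/1440 ≈ 0.9299
As a percentage: 1339/1440 × 100 ≈ 92.99%

0.9299 (92.99%)


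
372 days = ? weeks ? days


53 weeks 1 days

Weeks: 372 ÷ 7 = 53 remainder 1


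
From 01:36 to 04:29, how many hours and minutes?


2h 53m

End time in minutes: 4×60 + 29 = 269
Start time in minutes: 1×60 + 36 = 96
Difference = 269 - 96 = 173 minutes
= 2 hours 53 minutes


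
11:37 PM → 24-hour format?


Input: 11:37 PM
PM: 11 + 12 = 23

23:37


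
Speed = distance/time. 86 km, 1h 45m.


Distance: 86 km
Time: 1h 45m = 105 min = 105/60 = 7/4 hours
Speed = 86 ÷ (7/4) = 86 × 4 / 7 = 344/7 ≈ 49.1 km/h

49.1 km/h


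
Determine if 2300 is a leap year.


No

Rules: divisible by 4 AND (not by 100 OR by 400)
2300 ÷ 4 = 575 exactly → divisible by 4
2300 ÷ 100 = 23 exactly → divisible by 100
2300 ÷ 400 = 5 remainder 300 → not divisible by 400
Divisible by 100 but not by 400 → not a leap year


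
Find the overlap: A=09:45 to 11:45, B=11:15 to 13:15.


Meeting A: 585-705 (in minutes from midnight)
Meeting B: 675-795
Overlap start = max(585, 675) = 675
Overlap end = min(705, 795) = 705
Overlap = max(0, 705 - 675) = 30 min

30 minutes


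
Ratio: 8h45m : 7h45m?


Duration 1: 525 minutes
Duration 2: 465 minutes
Ratio = 525:465
GCD = 15
Simplified = 35:31
As a decimal: 35/31 ≈ 1.13

35:31 (1.13)


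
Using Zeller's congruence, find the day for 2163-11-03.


Thursday

Zeller's congruence:
q=3, m=11, k=63, j=21
h = (3 + ⌊13×12/5⌋ + 63 + ⌊63/4⌋ + ⌊21/4⌋ - 2×21) mod 7
= (3 + 31 + 63 + 15 + 5 - 42) mod 7
= 75 mod 7 = 5
h=5 → Thursday


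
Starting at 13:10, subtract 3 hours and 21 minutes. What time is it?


Start: 790 minutes from midnight
Subtract: 201 minutes
Remaining: 790 - 201 = 589
Hours: 9, Minutes: 49

09:49


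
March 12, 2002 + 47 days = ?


Start: March 12, 2002
Add 47 days
March 12 → April 1: 31 - 12 + 1 = 20 days (47 - 20 = 27 left)
April 1 + 27 = April 28, 2002

April 28, 2002


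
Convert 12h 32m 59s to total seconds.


45179 seconds

Hours: 12 × 3600 = 43200
Minutes: 32 × 60 = 1920
Seconds: 59
Total = 43200 + 1920 + 59 = 45179


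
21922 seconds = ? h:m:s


6h 5m 22s

Hours: 21922 ÷ 3600 = 6 remainder 322
Minutes: 322 ÷ 60 = 5 remainder 22
Seconds: 22


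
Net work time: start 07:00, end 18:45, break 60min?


Total time = (18×60+45) - (7×60+0)
= 1125 - 420 = 705 min
Minus break: 705 - 60 = 645 min
= 10h 45m

10h 45m (645 minutes)


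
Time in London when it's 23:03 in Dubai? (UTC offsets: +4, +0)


Time difference = UTC+0 - UTC+4 = -4 hours
New hour = (23 -4) mod 24
= 19 mod 24 = 19
Minutes unchanged → 19:03

19:03


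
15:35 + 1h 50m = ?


Start: 935 minutes from midnight
Add: 110 minutes
Total: 1045 minutes
Hours: 1045 ÷ 60 = 17 remainder 25

17:25


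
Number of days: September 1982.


Month: September (month 9)
September has 30 days

30 days


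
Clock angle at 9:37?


Hour hand = 9×30 + 37×0.5 = 288.5°
Minute hand = 37×6 = 222°
Difference = |288.5 - 222| = 66.5°

66.5°


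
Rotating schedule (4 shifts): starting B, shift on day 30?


Shifts: A, B, C, D
Start: B (index 1)
Day 30: (1 + 30 - 1) mod 4
= 30 mod 4
= 2
Index 2 → shift C

Shift C


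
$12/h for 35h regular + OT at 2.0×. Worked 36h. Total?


$444.00

Regular: 35h × $12 = $420.00
Overtime: 36 - 35 = 1h
OT pay: 1h × $12 × 2.0 = $24.00
Total = $420.00 + $24.00 = $444.00


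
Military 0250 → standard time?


2:50 AM

Hour: 2
2 < 12 → AM


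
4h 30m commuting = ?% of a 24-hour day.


Time: 270 minutes
Day: 1440 minutes
Percentage = (270/1440) × 100 ≈ 18.8%

18.8%
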